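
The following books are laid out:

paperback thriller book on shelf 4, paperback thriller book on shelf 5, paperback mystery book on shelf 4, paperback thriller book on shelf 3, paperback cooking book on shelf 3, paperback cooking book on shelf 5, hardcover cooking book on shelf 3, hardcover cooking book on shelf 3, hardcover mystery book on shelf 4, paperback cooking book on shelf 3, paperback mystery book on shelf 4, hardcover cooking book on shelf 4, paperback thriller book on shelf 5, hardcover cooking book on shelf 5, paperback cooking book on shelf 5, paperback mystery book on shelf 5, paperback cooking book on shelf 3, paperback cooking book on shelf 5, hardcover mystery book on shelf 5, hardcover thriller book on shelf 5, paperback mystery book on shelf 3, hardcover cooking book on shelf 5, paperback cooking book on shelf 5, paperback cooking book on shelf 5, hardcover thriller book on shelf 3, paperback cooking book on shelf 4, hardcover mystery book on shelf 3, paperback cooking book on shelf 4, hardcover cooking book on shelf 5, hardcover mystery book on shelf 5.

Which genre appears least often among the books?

Counts by genre: cooking 16, mystery 8, thriller 6.
The minimum is 6, held uniquely by thriller.

thriller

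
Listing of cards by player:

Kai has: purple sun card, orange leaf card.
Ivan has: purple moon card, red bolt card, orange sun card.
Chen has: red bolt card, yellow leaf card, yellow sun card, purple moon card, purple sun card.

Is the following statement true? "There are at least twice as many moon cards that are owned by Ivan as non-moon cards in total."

|moon cards owned by Ivan| = 1.
|non-moon cards| = 8.
The claim requires 1 ≥ 2 × 8 = 16, which does not hold.

False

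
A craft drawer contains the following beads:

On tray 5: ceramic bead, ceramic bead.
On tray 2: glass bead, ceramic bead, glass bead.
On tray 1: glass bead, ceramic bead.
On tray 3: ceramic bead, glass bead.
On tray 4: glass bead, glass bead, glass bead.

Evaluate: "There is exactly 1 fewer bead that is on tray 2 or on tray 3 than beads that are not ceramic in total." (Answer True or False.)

beads on tray 2 or on tray 3: 5.
beads that are not ceramic: 7.
The claim requires 7 − 5 (= 2) to equal 1, which does not hold.

False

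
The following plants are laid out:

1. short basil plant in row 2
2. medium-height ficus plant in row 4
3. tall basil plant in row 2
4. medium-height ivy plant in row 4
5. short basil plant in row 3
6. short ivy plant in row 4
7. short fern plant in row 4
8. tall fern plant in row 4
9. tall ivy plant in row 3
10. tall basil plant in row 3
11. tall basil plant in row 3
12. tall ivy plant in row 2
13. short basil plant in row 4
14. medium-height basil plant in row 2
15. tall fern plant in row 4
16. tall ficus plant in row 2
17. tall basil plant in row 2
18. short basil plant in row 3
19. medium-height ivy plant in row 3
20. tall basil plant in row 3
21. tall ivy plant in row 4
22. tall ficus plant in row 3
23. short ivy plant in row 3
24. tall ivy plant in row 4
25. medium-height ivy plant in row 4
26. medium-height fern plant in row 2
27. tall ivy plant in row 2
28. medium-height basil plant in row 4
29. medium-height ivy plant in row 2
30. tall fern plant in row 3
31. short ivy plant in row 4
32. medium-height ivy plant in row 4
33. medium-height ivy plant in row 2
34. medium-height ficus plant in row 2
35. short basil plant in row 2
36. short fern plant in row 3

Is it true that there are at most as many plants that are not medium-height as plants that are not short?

True

|plants that are not medium-height| = 25.
|plants that are not short| = 26.
The claim requires 25 ≤ 26, which holds.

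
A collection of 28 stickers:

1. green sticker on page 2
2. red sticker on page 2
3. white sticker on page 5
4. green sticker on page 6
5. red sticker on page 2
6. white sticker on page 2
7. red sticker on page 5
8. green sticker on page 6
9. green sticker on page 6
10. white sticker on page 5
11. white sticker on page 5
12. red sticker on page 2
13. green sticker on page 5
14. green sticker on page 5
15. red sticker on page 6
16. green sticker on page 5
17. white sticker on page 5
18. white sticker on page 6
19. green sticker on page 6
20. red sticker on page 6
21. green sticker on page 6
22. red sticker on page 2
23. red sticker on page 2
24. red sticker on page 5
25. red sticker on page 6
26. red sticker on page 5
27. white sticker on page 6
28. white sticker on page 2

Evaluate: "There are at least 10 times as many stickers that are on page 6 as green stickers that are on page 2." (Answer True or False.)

There are 10 stickers on page 6.
There is 1 green sticker on page 2.
The claim requires 10 ≥ 10 × 1 = 10, which holds.

True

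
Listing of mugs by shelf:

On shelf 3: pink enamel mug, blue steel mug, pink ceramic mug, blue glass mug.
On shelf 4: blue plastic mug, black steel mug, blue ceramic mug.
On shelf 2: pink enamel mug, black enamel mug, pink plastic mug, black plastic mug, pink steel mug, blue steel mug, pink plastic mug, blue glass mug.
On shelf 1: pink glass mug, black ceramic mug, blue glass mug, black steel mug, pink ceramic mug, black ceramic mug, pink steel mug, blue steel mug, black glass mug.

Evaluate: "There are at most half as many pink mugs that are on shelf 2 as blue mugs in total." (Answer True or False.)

True

There are 4 pink mugs on shelf 2.
There are 8 blue mugs.
The claim requires 2 × 4 = 8 ≤ 8, which holds.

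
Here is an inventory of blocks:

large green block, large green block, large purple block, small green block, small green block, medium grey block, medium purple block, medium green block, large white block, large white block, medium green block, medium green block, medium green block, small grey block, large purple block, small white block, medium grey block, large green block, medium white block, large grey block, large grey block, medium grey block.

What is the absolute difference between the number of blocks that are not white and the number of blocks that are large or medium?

0

blocks that are not white: 18. blocks that are large or medium: 18.
|18 − 18| = 18 − 18 = 0.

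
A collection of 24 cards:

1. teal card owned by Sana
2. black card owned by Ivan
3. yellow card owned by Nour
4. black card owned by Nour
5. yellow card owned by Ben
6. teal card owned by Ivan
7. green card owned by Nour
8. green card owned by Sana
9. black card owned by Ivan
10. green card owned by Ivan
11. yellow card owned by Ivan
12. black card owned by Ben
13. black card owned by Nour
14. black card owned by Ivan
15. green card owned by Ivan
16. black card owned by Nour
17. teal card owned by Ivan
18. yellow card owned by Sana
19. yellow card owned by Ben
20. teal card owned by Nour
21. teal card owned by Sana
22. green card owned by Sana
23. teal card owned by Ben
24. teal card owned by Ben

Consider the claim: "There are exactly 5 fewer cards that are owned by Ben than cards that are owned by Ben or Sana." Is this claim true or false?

True

|cards owned by Ben| = 5.
|cards owned by Ben or Sana| = 10.
The claim requires 10 − 5 (= 5) to equal 5, which holds.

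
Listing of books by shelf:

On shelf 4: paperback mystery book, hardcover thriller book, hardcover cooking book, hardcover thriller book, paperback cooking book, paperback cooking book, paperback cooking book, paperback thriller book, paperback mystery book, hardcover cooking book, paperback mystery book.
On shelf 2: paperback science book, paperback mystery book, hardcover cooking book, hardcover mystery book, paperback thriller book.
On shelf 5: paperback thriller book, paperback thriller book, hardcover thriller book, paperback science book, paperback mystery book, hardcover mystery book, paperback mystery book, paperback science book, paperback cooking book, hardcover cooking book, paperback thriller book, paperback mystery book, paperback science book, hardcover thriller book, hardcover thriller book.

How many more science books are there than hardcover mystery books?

science books: 4.
hardcover mystery books: 2.
4 − 2 = 2.

2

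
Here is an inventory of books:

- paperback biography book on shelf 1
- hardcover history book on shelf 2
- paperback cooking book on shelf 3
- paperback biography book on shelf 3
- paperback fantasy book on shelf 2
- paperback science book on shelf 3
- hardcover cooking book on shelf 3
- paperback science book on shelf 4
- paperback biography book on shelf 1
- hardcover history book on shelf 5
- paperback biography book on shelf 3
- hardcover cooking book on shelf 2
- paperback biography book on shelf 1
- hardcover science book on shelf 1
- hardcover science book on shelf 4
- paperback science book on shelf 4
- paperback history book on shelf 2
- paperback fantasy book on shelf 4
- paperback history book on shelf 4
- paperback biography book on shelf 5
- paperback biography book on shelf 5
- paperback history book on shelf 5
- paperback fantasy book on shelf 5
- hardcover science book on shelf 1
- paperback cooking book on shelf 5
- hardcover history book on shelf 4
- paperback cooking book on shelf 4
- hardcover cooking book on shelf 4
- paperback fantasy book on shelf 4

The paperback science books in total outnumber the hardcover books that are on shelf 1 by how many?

1

paperback science books: 3.
hardcover books on shelf 1: 2.
3 − 2 = 1.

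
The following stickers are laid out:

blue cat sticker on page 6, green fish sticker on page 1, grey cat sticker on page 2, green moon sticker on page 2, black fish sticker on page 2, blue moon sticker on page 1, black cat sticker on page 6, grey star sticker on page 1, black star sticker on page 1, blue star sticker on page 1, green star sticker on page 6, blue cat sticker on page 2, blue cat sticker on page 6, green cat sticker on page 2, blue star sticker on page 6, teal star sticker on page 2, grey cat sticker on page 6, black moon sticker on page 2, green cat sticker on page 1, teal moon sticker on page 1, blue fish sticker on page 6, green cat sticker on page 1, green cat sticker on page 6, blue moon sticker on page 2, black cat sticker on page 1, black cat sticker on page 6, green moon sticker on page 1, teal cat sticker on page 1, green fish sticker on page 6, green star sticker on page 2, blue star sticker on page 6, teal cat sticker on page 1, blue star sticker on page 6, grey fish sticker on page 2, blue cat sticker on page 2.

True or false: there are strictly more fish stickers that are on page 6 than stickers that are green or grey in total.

There are 2 fish stickers on page 6.
There are 14 stickers that are green or grey.
The claim requires 2 > 14, which does not hold.

False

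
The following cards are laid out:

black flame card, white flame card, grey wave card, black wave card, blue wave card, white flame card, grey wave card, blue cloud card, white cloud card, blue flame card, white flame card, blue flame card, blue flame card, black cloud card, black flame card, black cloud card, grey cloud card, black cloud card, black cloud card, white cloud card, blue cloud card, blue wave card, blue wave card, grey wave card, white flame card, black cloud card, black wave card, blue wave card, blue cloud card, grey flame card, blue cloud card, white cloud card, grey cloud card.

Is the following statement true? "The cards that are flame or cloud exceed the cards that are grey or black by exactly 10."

|cards that are flame or cloud| = 24.
|cards that are grey or black| = 15.
The claim requires 24 − 15 (= 9) to equal 10, which does not hold.

False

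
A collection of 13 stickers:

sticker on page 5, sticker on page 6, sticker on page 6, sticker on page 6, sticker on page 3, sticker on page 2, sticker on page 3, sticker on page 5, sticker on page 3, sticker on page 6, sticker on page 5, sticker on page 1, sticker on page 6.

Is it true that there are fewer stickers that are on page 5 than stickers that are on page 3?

False

|stickers on page 5| = 3.
|stickers on page 3| = 3.
The claim requires 3 < 3, which does not hold.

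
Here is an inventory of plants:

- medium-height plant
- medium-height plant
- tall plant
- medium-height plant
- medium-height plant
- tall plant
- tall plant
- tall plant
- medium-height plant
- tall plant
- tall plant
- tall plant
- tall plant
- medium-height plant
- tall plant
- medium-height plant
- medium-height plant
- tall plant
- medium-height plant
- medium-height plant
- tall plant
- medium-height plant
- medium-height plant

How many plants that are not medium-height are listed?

Total plants: 23; with the excluded value: 12; remaining 23 − 12 = 11.

11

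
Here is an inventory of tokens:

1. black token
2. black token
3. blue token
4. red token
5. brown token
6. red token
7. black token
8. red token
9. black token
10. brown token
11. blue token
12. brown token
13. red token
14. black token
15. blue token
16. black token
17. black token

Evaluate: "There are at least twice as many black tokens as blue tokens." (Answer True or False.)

|black tokens| = 7.
|blue tokens| = 3.
The claim requires 7 ≥ 2 × 3 = 6, which holds.

True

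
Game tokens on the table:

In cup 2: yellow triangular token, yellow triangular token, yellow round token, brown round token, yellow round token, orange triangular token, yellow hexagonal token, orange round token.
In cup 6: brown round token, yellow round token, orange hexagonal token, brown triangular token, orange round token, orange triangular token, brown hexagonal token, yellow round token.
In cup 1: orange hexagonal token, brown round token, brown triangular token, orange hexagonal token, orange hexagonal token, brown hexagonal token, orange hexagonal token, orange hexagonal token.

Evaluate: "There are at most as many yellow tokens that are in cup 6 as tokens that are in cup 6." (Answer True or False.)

There are 2 yellow tokens in cup 6.
There are 8 tokens in cup 6.
The claim requires 2 ≤ 8, which holds.

True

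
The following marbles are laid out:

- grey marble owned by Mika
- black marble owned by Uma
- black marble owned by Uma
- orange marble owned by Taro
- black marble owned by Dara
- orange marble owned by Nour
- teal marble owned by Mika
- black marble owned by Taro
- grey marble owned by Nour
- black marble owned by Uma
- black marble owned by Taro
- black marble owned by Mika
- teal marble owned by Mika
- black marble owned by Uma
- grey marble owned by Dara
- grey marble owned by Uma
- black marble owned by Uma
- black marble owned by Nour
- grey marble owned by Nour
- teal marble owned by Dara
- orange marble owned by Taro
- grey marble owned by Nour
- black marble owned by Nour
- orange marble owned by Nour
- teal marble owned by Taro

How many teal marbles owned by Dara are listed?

1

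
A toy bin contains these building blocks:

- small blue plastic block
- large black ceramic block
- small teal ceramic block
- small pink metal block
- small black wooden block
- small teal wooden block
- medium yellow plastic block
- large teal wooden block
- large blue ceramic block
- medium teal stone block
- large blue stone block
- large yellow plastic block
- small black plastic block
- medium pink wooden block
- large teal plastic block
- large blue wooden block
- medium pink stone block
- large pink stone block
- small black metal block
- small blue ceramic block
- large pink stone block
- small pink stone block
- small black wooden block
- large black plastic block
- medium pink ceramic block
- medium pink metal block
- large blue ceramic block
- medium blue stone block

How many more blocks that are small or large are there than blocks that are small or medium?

blocks that are small or large: 21.
blocks that are small or medium: 17.
21 − 17 = 4.

4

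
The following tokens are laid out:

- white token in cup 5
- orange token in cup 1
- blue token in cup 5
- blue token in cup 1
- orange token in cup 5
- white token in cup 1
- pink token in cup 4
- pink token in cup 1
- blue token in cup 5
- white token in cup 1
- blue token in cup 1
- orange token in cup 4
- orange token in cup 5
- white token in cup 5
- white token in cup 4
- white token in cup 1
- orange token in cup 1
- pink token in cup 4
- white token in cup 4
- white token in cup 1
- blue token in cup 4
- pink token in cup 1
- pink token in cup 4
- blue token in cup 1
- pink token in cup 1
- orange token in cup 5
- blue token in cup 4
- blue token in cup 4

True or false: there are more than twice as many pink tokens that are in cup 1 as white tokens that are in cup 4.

False

There are 3 pink tokens in cup 1.
There are 2 white tokens in cup 4.
The claim requires 3 > 2 × 2 = 4, which does not hold.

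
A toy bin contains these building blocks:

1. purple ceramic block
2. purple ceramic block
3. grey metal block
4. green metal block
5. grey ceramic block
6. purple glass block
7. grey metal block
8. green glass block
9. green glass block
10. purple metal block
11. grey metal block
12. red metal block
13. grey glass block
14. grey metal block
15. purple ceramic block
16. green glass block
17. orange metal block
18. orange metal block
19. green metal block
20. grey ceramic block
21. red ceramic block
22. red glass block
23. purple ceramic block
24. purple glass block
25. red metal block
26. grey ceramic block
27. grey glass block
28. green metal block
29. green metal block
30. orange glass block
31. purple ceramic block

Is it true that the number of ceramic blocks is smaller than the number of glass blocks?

ceramic blocks: 9.
glass blocks: 9.
The claim requires 9 < 9, which does not hold.

False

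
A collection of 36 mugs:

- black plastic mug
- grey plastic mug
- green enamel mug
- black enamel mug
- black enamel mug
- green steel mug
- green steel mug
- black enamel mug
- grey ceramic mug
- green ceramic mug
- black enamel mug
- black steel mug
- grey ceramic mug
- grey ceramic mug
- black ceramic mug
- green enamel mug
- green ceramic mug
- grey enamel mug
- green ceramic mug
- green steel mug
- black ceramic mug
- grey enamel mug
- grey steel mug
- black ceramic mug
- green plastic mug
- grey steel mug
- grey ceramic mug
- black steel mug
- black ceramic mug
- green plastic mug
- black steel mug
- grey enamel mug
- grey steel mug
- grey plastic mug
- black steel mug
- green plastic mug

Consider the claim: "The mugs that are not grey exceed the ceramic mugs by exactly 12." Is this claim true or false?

mugs that are not grey: 24.
ceramic mugs: 11.
The claim requires 24 − 11 (= 13) to equal 12, which does not hold.

False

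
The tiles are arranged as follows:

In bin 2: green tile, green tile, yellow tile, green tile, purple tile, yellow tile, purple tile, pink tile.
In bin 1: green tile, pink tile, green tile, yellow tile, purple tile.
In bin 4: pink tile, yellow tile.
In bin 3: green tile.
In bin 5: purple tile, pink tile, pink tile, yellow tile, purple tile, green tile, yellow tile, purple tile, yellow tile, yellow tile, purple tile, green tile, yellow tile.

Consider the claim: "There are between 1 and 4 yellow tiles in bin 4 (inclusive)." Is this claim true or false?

|yellow tiles in bin 4| = 1.
The claim requires 1 ≤ 1 ≤ 4, which holds.

True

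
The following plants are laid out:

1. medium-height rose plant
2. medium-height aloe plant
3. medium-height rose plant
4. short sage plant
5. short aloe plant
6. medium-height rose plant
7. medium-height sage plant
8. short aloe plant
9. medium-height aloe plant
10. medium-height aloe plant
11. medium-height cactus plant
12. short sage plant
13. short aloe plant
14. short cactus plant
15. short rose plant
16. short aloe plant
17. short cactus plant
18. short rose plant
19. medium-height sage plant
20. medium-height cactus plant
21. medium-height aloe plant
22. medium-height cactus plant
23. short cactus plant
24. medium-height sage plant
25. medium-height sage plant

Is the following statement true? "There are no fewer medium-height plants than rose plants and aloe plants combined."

True

|medium-height plants| = 14.
rose plants: 5; aloe plants: 8; combined: 5 + 8 = 13.
The claim requires 14 ≥ 13, which holds.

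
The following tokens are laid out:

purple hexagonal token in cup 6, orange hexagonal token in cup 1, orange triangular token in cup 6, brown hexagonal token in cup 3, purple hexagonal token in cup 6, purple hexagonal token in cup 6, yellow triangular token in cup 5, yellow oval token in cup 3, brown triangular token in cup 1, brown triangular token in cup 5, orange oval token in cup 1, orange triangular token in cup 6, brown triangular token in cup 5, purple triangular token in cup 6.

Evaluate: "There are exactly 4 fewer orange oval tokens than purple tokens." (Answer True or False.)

False

orange oval tokens: 1.
purple tokens: 4.
The claim requires 4 − 1 (= 3) to equal 4, which does not hold.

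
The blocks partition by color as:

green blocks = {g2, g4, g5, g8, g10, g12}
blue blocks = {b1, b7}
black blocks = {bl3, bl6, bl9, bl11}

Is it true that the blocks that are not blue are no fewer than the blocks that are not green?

True

blocks that are not blue: 10.
blocks that are not green: 6.
The claim requires 10 ≥ 6, which holds.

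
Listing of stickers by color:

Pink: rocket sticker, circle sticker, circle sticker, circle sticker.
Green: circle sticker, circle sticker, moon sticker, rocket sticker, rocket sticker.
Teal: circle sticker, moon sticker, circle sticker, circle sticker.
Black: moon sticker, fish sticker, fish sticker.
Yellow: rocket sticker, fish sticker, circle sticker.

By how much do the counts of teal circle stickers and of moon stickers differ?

teal circle stickers: 3. moon stickers: 3.
|3 − 3| = 3 − 3 = 0.

0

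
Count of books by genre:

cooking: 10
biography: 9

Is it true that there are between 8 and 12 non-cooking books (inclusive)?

There are 9 non-cooking books.
The claim requires 8 ≤ 9 ≤ 12, which holds.

True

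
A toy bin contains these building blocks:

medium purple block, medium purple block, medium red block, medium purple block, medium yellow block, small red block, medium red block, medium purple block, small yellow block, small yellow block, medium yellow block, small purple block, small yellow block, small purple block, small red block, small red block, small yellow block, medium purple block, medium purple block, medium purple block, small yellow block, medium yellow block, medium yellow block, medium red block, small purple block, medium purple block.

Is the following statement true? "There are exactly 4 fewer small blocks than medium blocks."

There are 11 small blocks.
There are 15 medium blocks.
The claim requires 15 − 11 (= 4) to equal 4, which holds.

True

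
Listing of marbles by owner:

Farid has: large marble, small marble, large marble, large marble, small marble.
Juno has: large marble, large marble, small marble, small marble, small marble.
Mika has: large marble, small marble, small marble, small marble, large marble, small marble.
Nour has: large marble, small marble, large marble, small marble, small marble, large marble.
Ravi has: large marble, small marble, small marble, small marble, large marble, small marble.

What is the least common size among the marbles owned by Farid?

Counts by size (restricted to marbles owned by Farid): large 3, small 2.
The minimum is 2, held uniquely by small.

small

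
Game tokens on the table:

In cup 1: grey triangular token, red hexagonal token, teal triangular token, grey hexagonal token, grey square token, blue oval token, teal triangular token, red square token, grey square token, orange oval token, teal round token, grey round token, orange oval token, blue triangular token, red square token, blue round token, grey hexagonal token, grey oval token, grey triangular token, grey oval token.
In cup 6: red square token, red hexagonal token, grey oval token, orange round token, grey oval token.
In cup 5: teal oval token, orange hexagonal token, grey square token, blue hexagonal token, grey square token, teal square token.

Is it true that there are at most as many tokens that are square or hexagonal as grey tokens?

False

|tokens that are square or hexagonal| = 14.
|grey tokens| = 13.
The claim requires 14 ≤ 13, which does not hold.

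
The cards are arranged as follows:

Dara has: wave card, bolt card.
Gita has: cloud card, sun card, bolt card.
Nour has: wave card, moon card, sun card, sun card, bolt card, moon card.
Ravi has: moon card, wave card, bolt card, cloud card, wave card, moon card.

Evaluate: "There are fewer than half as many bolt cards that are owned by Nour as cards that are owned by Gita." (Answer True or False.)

|bolt cards owned by Nour| = 1.
|cards owned by Gita| = 3.
The claim requires 2 × 1 = 2 < 3, which holds.

True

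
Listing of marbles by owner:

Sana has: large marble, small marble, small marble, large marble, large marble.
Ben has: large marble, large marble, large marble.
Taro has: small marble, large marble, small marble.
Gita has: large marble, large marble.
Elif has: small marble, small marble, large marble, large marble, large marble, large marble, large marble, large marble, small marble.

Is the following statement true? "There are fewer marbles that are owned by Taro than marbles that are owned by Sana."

Count of marbles owned by Taro: 3.
Count of marbles owned by Sana: 5.
The claim requires 3 < 5, which holds.

True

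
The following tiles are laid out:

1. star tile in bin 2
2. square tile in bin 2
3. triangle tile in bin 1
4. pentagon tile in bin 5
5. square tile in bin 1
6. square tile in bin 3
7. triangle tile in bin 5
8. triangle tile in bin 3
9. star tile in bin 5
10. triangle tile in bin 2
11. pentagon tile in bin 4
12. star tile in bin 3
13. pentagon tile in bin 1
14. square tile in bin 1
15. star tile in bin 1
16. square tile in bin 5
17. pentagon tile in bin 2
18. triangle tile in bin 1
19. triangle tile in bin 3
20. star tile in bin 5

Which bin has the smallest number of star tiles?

bin 4

Counts by bin (restricted to star tiles): bin 5→2, bin 3→1, bin 2→1, bin 1→1, bin 4→0.
The minimum is 0, held uniquely by bin 4.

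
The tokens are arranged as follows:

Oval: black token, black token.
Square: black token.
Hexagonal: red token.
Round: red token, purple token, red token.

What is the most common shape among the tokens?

round

Counts by shape: round 3, oval 2, hexagonal 1, square 1.
The maximum is 3, held uniquely by round.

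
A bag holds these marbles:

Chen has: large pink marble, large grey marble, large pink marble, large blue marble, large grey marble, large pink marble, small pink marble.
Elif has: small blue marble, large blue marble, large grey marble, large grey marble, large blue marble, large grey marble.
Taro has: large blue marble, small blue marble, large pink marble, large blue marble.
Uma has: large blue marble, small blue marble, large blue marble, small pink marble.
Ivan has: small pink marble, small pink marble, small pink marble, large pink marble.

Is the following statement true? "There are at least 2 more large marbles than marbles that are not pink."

large marbles: 17.
marbles that are not pink: 15.
The claim requires 17 − 15 = 2 ≥ 2, which holds.

True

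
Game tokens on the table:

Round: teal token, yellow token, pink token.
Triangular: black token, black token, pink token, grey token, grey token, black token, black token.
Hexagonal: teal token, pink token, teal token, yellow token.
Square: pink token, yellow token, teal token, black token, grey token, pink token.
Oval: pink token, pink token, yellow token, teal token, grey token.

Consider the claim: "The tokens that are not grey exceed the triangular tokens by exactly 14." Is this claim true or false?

True

tokens that are not grey: 21.
triangular tokens: 7.
The claim requires 21 − 7 (= 14) to equal 14, which holds.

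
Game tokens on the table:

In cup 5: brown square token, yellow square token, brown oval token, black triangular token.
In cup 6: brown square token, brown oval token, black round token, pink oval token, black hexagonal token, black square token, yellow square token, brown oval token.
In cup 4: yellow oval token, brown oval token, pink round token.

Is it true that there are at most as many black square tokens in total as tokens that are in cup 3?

False

There is 1 black square token.
There are 0 tokens in cup 3.
The claim requires 1 ≤ 0, which does not hold.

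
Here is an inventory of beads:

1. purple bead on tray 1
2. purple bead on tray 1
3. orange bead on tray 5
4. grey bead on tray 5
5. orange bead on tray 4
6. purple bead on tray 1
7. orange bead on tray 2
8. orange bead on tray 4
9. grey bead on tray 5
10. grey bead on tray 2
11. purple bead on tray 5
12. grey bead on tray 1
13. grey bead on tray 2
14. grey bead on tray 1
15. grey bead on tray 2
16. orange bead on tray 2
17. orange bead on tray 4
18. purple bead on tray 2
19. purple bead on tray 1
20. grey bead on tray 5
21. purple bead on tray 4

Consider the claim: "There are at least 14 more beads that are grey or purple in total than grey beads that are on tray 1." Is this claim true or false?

False

beads that are grey or purple: 15.
grey beads on tray 1: 2.
The claim requires 15 − 2 = 13 ≥ 14, which does not hold.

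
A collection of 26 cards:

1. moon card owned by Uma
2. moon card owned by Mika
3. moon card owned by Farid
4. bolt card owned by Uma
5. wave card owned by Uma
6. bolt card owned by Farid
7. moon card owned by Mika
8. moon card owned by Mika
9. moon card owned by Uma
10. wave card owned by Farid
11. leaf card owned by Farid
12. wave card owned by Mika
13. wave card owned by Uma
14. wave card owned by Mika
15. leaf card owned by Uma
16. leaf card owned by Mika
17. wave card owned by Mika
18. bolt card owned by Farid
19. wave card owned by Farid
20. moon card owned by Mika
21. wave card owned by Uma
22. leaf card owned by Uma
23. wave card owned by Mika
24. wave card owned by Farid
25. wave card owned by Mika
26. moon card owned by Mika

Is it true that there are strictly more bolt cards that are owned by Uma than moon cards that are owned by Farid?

|bolt cards owned by Uma| = 1.
|moon cards owned by Farid| = 1.
The claim requires 1 > 1, which does not hold.

False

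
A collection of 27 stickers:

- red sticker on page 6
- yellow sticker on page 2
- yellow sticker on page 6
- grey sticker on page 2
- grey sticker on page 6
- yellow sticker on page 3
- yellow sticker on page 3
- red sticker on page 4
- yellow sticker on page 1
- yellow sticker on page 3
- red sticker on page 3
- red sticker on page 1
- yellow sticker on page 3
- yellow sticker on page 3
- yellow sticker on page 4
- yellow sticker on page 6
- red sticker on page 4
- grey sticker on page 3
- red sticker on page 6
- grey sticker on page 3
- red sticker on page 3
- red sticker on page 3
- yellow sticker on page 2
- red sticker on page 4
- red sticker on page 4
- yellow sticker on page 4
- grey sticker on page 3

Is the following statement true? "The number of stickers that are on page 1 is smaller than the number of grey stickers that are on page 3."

True

stickers on page 1: 2.
grey stickers on page 3: 3.
The claim requires 2 < 3, which holds.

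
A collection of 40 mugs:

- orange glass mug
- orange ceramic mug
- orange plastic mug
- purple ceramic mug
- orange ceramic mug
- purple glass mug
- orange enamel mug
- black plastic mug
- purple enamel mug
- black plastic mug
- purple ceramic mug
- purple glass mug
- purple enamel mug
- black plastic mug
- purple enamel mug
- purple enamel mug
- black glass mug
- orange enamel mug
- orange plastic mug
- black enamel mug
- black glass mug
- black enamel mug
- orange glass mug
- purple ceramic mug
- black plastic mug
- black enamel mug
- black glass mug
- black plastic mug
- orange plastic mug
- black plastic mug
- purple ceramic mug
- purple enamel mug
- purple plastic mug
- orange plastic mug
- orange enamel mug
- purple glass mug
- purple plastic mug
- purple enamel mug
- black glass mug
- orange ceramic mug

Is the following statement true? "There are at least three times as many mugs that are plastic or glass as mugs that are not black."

|mugs that are plastic or glass| = 21.
|mugs that are not black| = 27.
The claim requires 21 ≥ 3 × 27 = 81, which does not hold.

False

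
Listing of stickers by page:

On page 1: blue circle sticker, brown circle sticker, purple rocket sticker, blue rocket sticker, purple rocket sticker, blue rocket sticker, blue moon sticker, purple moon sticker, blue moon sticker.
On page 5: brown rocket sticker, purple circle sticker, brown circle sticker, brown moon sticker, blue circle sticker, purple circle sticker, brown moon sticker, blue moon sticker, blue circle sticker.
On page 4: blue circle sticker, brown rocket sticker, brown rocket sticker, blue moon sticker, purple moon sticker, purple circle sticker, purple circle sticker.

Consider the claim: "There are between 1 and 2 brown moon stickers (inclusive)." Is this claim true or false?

True

|brown moon stickers| = 2.
The claim requires 1 ≤ 2 ≤ 2, which holds.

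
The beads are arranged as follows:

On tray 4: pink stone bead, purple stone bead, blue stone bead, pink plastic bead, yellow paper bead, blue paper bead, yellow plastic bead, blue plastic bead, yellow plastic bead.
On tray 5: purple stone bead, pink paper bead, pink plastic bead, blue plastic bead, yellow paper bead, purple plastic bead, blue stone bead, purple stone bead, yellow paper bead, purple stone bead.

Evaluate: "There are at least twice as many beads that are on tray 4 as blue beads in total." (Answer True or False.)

False

beads on tray 4: 9.
blue beads: 5.
The claim requires 9 ≥ 2 × 5 = 10, which does not hold.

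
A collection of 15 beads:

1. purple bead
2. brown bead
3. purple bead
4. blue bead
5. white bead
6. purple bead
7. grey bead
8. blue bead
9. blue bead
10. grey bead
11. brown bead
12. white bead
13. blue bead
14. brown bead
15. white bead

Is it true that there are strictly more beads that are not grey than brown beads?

True

There are 13 beads that are not grey.
There are 3 brown beads.
The claim requires 13 > 3, which holds.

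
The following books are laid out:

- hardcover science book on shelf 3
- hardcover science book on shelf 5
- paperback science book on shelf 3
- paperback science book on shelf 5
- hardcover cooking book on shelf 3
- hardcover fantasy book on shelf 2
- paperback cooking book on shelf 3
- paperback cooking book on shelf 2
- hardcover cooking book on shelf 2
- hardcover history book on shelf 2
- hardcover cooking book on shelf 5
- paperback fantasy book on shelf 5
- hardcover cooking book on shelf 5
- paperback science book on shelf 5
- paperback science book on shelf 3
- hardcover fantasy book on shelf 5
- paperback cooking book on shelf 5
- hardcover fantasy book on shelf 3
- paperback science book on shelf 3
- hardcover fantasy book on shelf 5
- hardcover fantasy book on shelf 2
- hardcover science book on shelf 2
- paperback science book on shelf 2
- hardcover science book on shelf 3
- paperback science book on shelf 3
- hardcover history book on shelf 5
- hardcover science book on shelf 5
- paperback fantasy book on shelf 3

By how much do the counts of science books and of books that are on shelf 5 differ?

science books: 12. books on shelf 5: 11.
|12 − 11| = 12 − 11 = 1.

1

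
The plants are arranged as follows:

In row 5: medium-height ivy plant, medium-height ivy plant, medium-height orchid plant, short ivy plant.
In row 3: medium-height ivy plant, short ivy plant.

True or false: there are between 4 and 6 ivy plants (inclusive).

True

There are 5 ivy plants.
The claim requires 4 ≤ 5 ≤ 6, which holds.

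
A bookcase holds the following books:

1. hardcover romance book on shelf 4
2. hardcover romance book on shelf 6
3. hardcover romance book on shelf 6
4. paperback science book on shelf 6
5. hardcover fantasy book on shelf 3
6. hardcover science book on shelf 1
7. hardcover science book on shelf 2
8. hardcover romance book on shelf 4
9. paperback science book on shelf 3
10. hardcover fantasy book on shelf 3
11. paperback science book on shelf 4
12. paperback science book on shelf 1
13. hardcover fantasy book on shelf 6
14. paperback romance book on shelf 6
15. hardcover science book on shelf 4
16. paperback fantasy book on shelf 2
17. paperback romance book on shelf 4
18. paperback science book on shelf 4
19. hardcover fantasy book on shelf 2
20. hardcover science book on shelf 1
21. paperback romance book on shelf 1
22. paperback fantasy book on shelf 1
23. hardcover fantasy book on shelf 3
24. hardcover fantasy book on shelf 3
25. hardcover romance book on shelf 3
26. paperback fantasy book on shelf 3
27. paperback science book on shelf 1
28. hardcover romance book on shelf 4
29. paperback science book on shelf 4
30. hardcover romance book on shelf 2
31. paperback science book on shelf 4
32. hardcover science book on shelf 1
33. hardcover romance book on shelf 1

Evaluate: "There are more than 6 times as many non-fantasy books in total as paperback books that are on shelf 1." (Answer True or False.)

|non-fantasy books| = 24.
|paperback books on shelf 1| = 4.
The claim requires 24 > 6 × 4 = 24, which does not hold.

False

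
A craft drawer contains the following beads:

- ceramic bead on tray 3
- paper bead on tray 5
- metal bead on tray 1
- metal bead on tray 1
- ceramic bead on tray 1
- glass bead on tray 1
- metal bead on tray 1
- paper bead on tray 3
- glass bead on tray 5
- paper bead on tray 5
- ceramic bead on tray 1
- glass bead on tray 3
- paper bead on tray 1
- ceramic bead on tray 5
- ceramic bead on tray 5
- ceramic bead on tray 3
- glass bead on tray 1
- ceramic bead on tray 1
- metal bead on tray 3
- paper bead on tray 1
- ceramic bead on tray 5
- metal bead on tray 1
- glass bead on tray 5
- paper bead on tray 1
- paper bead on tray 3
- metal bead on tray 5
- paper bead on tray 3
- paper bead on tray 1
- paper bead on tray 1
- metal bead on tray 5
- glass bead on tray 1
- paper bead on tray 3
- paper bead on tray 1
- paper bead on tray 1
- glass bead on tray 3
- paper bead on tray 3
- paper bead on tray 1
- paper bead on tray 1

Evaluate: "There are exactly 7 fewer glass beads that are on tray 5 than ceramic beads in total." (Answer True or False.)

|glass beads on tray 5| = 2.
|ceramic beads| = 8.
The claim requires 8 − 2 (= 6) to equal 7, which does not hold.

False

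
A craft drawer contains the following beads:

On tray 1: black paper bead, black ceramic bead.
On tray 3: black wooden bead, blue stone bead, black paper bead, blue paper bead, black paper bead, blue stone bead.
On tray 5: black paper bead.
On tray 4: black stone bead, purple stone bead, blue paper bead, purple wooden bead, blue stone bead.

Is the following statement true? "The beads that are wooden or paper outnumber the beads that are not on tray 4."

|beads that are wooden or paper| = 8.
|beads that are not on tray 4| = 9.
The claim requires 8 > 9, which does not hold.

False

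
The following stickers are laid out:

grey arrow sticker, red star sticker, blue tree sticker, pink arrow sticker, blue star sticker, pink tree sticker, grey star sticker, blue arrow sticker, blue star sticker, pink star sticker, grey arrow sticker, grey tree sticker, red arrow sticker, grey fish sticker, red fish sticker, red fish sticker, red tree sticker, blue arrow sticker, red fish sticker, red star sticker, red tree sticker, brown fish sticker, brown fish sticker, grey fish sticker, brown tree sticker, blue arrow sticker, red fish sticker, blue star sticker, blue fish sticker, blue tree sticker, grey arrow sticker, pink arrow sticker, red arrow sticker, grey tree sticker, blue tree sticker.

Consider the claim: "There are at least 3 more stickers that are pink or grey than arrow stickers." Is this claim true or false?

stickers that are pink or grey: 12.
arrow stickers: 10.
The claim requires 12 − 10 = 2 ≥ 3, which does not hold.

False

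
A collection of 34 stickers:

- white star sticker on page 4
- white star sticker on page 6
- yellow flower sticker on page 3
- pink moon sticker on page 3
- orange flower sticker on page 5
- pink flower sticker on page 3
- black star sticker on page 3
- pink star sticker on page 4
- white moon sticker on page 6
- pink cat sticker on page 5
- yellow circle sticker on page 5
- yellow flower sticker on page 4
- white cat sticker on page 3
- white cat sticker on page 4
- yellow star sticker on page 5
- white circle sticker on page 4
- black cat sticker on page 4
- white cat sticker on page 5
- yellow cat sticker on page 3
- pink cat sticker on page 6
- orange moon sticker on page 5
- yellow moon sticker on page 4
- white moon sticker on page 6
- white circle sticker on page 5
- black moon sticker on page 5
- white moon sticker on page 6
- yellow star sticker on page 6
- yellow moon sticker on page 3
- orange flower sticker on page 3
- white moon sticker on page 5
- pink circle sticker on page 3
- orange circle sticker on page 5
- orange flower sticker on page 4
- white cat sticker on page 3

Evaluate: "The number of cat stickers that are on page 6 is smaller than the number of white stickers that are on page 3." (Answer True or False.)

True

There is 1 cat sticker on page 6.
There are 2 white stickers on page 3.
The claim requires 1 < 2, which holds.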